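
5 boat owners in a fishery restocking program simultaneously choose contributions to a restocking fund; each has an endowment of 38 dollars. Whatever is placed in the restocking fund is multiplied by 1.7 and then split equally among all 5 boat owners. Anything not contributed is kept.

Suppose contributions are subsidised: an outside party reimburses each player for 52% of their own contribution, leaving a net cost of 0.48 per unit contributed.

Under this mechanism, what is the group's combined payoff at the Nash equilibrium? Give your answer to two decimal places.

With the mechanism, a contributed unit returns (1.7/5) / 0.48 = 0.7083 per unit of net cost — still below 1 — so contributing 0 remains dominant for every player.
Everyone keeps their endowment and the group total is 5 × 38 = 190.

190.00 dollars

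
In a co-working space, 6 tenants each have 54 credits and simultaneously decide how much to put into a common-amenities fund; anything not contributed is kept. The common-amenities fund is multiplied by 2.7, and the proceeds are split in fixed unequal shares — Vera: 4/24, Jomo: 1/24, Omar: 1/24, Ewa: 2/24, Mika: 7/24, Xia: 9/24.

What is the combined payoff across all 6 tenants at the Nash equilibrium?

415.80 credits

A player with share s gets back 2.7·s per unit contributed, so full contribution is dominant for anyone with s > 1/2.7 = 0.3704 and zero contribution is dominant for anyone below.
The only share above 0.3704 is Xia's 9/24, contributing 54; the remaining 5 contribute 0. Total contributed: 54.
The common-amenities fund pays out 2.7 × 54 = 145.80 in total (split across the unequal shares, but the aggregate is all that matters for the group sum).
The 5 free-riders keep 54 each, adding 270. Group total = 270 + 145.80 = 415.80.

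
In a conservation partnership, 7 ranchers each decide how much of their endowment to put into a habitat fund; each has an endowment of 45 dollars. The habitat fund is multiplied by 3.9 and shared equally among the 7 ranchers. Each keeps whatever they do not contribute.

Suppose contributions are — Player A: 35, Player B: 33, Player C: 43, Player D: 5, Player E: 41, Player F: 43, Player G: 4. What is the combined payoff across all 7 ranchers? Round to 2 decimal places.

Total contributed: 35 + 33 + 43 + 5 + 41 + 43 + 4 = 204; total kept: 7 × 45 − 204 = 111.
The habitat fund pays out 3.9 × 204 = 795.60 in aggregate.
Group total = 111 + 795.60 = 906.60.

906.60 dollars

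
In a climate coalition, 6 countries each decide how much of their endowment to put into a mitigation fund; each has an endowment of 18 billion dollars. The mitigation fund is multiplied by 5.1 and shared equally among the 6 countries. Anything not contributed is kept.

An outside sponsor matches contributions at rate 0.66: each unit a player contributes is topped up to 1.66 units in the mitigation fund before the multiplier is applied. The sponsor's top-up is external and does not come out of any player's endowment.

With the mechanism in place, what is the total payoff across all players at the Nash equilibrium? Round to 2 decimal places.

The effective private return per unit is now 5.1 × 1.66 / 6 = 1.4110 > 1, so every player's dominant strategy flips to full contribution.
At the Nash equilibrium everyone contributes 18. Group total payoff = 5.1 × 1.66 × 108 = 914.33.

914.33 billion dollars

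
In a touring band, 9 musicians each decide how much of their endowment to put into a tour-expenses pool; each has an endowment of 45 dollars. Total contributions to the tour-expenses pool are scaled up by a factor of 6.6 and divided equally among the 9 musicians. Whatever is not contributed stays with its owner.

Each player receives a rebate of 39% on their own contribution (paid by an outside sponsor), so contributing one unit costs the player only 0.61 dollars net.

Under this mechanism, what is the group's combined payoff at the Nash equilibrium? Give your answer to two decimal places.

2830.95 dollars

The effective private return per unit is now (6.6/9) / 0.61 = 1.2022 > 1, so every player's dominant strategy flips to full contribution.
At the Nash equilibrium everyone contributes 45. Group total payoff = 9 × (45 × 0.39 + 6.6 × 45) = 2830.95.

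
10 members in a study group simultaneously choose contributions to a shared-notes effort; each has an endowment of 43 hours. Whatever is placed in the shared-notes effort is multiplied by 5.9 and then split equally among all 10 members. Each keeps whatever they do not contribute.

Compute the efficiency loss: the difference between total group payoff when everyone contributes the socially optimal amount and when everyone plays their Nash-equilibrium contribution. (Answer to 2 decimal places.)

Each contributed unit returns 5.9/10 = 0.5900 to its contributor — below 1 — so contributing 0 is dominant for every player. At the Nash equilibrium everyone keeps their 43, and the group total is 10 × 43 = 430.
Each contributed unit returns 5.900 to the group as a whole (0.5900 to each of 10 players), which exceeds 1, so the social optimum is full contribution: group total = 5.900 × 430 = 2537.00.
Efficiency loss = 2537.00 − 430 = 2107.00.

2107.00 hours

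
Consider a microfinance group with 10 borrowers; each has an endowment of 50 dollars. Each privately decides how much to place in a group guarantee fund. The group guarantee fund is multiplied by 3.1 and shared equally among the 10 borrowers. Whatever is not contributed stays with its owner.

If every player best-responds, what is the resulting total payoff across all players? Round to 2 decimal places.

Each contributed unit returns 3.1/10 = 0.3100 to its contributor — below 1 — so contributing 0 is dominant for every player. At the Nash equilibrium everyone keeps their 50, and the group total is 10 × 50 = 500.

500.00 dollars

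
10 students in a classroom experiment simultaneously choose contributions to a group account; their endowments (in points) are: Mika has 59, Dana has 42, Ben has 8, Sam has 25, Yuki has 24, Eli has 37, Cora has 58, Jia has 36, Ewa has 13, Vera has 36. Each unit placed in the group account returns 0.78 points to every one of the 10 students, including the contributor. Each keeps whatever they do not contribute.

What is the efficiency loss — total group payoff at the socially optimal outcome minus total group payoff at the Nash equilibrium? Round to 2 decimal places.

2298.40 points

The private return per contributed unit is 0.78 < 1 for everyone, so the Nash equilibrium is zero contribution and the group total is Σ E_j = 59 + 42 + 8 + 25 + 24 + 37 + 58 + 36 + 13 + 36 = 338.
Each contributed unit returns 7.800 to the group, so the social optimum is full contribution by everyone: group total = 7.800 × 338 = 2636.40.
Efficiency loss = (7.800 − 1) × 338 = 2298.40.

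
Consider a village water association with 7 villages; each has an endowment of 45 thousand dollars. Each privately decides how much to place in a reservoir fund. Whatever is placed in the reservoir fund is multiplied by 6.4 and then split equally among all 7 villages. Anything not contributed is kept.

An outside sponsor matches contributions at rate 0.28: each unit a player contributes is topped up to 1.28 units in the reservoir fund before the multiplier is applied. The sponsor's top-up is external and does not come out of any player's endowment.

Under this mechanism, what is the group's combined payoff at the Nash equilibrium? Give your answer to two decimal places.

2580.48 thousand dollars

The effective private return per unit is now 6.4 × 1.28 / 7 = 1.1703 > 1, so every player's dominant strategy flips to full contribution.
At the Nash equilibrium everyone contributes 45. Group total payoff = 6.4 × 1.28 × 315 = 2580.48.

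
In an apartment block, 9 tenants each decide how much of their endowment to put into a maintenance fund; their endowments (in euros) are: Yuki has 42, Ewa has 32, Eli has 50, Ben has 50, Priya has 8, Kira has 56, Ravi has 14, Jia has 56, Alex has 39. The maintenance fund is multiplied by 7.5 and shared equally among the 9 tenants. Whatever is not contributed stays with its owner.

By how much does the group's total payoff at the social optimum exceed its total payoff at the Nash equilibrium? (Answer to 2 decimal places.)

The private return per contributed unit is 7.5/9 = 0.8333 < 1 for every player regardless of endowment, so the Nash equilibrium is zero contribution and the group total is Σ E_j = 42 + 32 + 50 + 50 + 8 + 56 + 14 + 56 + 39 = 347.
Each contributed unit returns 7.500 to the group, so the social optimum is full contribution by everyone: group total = 7.500 × 347 = 2602.50.
Efficiency loss = (7.500 − 1) × 347 = 2255.50.

2255.50 euros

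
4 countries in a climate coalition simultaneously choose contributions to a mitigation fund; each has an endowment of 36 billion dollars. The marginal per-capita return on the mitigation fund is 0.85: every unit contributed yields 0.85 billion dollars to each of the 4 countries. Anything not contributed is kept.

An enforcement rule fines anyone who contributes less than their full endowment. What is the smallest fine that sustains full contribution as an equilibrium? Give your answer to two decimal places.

Given the others contribute fully, the best deviation is to contribute 0 (any partial contribution still incurs the fine and gives up units whose private return 0.85 is below 1).
Deviating from 36 to 0 saves 36 billion dollars but forfeits the deviator's share of the drop in the mitigation fund: 0.85 × 36 = 30.60.
So the deviation gain is 36 − 30.60 = 5.40, and the fine must be at least 5.40 billion dollars to wipe it out.

5.40 billion dollars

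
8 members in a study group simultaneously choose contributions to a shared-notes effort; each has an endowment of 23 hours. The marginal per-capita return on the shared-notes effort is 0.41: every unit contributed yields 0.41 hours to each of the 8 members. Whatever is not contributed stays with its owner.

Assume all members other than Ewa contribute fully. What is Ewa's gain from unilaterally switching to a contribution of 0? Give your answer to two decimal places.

Switching from a contribution of 23 to 0 lets Ewa keep an extra 23 hours, but lowers the shared-notes effort by 23, which costs Ewa their own share of that drop: 0.41 × 23 = 9.43.
Net gain = 23 − 9.43 = 13.57. The private return per contributed unit (0.41) is below 1, so free-riding is indeed the best response regardless of what the others do.

13.57 hours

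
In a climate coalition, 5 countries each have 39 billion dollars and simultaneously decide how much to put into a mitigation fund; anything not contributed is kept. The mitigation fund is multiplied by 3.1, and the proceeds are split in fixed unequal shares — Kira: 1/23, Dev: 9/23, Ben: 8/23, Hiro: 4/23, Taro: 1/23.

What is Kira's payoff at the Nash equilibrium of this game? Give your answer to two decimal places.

49.51 billion dollars

Each unit j contributes comes back to j as 3.1 × (j's share), so j prefers to contribute only if that share exceeds 1/3.1 = 0.3226; otherwise keeping the unit dominates.
The shares above 0.3226 belong to Dev and Ben, contributing 39 each; the remaining 3 contribute 0. Total contributed: 78.
Kira keeps 39 and receives 3.1 × 78 × 1/23 = 10.51 from the mitigation fund, for a payoff of 49.51.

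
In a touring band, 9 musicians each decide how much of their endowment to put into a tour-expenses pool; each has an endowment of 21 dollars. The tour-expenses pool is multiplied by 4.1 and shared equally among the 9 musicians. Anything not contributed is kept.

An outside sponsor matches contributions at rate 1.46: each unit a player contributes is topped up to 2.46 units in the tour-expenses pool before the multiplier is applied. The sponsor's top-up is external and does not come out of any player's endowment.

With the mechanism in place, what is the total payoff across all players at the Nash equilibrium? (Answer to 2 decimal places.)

With the mechanism, a contributed unit returns 4.1 × 2.46 / 9 = 1.1207 per unit of net cost to the contributor — now above 1 — so contributing fully is weakly dominant for every player.
So the Nash equilibrium is full contribution by all 9; the group earns 4.1 × 2.46 × 189 = 1906.25.

1906.25 dollars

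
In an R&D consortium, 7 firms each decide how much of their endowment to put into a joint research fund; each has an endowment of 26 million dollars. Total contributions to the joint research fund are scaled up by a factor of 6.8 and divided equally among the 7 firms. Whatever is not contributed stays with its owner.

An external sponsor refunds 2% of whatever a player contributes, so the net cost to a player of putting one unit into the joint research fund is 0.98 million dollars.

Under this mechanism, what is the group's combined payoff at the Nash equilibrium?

With the mechanism, a contributed unit returns (6.8/7) / 0.98 = 0.9913 per unit of net cost — still below 1 — so contributing 0 remains dominant for every player.
At the Nash equilibrium no one contributes; group total payoff = 7 × 26 = 182.

182.00 million dollars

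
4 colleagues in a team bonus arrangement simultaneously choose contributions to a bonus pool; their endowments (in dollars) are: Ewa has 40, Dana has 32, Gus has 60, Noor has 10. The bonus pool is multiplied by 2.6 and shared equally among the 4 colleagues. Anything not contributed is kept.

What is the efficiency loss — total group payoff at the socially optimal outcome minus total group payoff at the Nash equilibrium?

The private return per contributed unit is 2.6/4 = 0.6500 < 1 for every player regardless of endowment, so the Nash equilibrium is zero contribution and the group total is Σ E_j = 40 + 32 + 60 + 10 = 142.
Each contributed unit returns 2.600 to the group, so the social optimum is full contribution by everyone: group total = 2.600 × 142 = 369.20.
Efficiency loss = (2.600 − 1) × 142 = 227.20.

227.20 dollars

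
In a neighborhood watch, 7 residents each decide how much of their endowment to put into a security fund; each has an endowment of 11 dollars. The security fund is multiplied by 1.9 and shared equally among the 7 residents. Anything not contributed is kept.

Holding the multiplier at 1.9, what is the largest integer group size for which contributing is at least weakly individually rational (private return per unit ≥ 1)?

Private return per unit is 1.9/(group size), which is ≥ 1 whenever the group size is ≤ 1.9.
The largest such integer is 1.

1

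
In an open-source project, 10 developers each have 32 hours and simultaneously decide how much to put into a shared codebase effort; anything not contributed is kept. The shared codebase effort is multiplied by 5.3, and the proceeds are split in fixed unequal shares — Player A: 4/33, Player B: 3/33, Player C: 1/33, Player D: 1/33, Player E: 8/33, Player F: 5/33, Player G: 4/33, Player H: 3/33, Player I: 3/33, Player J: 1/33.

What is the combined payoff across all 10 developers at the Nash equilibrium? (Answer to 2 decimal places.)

For player j, contributing a unit is worthwhile iff 5.3 × (j's share) ≥ 1, i.e. iff j's share is at least 0.1887.
Player E alone (share 8/33) is above the threshold, contributing 32; the remaining 9 contribute 0. Total contributed: 32.
The shared codebase effort pays out 5.3 × 32 = 169.60 in total (split across the unequal shares, but the aggregate is all that matters for the group sum).
The 9 free-riders keep 32 each, adding 288. Group total = 288 + 169.60 = 457.60.

457.60 hours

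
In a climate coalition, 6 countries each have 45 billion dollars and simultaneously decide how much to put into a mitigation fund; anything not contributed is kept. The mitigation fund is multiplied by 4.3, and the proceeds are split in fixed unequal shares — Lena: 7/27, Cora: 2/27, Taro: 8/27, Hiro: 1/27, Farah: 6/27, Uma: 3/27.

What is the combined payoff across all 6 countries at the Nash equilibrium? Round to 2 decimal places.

Player j's private return per contributed unit is 4.3 × (j's share). Contributing is weakly dominant for j when that share is at least 1/4.3 = 0.2326, and contributing 0 is dominant otherwise.
Lena and Taro are above the threshold, contributing 45 each; the remaining 4 contribute 0. Total contributed: 90.
The mitigation fund pays out 4.3 × 90 = 387.00 in total (split across the unequal shares, but the aggregate is all that matters for the group sum).
The 4 free-riders keep 45 each, adding 180. Group total = 180 + 387.00 = 567.00.

567.00 billion dollars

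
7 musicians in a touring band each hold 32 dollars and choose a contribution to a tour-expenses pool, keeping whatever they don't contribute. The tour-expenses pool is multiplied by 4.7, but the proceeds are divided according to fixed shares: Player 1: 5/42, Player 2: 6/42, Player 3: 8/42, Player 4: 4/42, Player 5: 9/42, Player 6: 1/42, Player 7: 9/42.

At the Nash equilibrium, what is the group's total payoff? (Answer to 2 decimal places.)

A player with share s gets back 4.7·s per unit contributed, so full contribution is dominant for anyone with s > 1/4.7 = 0.2128 and zero contribution is dominant for anyone below.
Player 5 and Player 7 are above the threshold, contributing 32 each; the remaining 5 contribute 0. Total contributed: 64.
The tour-expenses pool pays out 4.7 × 64 = 300.80 in total (split across the unequal shares, but the aggregate is all that matters for the group sum).
The 5 free-riders keep 32 each, adding 160. Group total = 160 + 300.80 = 460.80.

460.80 dollars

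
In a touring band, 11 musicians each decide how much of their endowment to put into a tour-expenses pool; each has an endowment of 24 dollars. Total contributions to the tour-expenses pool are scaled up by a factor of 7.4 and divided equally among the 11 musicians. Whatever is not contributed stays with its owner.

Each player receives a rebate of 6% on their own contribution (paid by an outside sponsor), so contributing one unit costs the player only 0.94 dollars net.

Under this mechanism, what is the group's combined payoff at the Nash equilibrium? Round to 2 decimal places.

264.00 dollars

With the mechanism, a contributed unit returns (7.4/11) / 0.94 = 0.7157 per unit of net cost — still below 1 — so contributing 0 remains dominant for every player.
At the Nash equilibrium no one contributes; group total payoff = 11 × 24 = 264.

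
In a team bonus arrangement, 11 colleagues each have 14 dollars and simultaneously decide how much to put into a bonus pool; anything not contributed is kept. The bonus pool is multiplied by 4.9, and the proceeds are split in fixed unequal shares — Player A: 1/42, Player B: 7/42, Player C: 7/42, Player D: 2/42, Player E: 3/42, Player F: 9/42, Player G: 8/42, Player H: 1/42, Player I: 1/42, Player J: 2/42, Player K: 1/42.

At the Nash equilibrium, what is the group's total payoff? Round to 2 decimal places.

208.60 dollars

Player j's private return per contributed unit is 4.9 × (j's share). Contributing is weakly dominant for j when that share is at least 1/4.9 = 0.2041, and contributing 0 is dominant otherwise.
Only Player F (9/42) clears that bar, contributing 14; the remaining 10 contribute 0. Total contributed: 14.
The bonus pool pays out 4.9 × 14 = 68.60 in total (split across the unequal shares, but the aggregate is all that matters for the group sum).
The 10 free-riders keep 14 each, adding 140. Group total = 140 + 68.60 = 208.60.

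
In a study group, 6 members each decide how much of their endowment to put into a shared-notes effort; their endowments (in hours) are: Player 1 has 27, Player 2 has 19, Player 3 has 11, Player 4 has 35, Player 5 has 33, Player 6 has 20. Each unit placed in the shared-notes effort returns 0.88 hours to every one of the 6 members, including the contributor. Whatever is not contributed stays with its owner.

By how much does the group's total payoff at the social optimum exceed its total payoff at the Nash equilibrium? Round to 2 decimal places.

The private return per contributed unit is 0.88 < 1 for everyone, so the Nash equilibrium is zero contribution and the group total is Σ E_j = 27 + 19 + 11 + 35 + 33 + 20 = 145.
Each contributed unit returns 5.280 to the group, so the social optimum is full contribution by everyone: group total = 5.280 × 145 = 765.60.
Efficiency loss = (5.280 − 1) × 145 = 620.60.

620.60 hours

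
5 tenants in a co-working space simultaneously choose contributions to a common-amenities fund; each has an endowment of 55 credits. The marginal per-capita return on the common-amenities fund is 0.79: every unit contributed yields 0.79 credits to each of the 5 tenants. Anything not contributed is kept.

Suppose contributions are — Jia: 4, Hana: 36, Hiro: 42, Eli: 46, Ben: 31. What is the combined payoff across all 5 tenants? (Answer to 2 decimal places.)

744.05 credits

Total contributed: 4 + 36 + 42 + 46 + 31 = 159; total kept: 5 × 55 − 159 = 116.
The common-amenities fund pays out 0.79 × 5 × 159 = 628.05 in aggregate.
Group total = 116 + 628.05 = 744.05.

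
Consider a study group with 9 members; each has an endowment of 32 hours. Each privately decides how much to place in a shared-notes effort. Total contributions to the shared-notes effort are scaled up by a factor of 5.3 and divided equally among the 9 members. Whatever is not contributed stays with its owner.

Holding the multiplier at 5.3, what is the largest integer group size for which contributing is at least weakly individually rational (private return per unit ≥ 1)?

Private return per unit is 5.3/(group size), which is ≥ 1 whenever the group size is ≤ 5.3.
The largest such integer is 5.

5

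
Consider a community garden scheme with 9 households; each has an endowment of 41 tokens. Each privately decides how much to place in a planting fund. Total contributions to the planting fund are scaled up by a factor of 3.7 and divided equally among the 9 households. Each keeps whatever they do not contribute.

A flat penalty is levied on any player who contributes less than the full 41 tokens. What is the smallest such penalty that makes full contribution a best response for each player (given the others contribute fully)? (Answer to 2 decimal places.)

24.14 tokens

Given the others contribute fully, the best deviation is to contribute 0 (any partial contribution still incurs the fine and gives up units whose private return 0.4111 is below 1).
Deviating from 41 to 0 saves 41 tokens but forfeits the deviator's share of the drop in the planting fund: 3.7/9 × 41 = 16.86.
So the deviation gain is 41 − 16.86 = 24.14, and the fine must be at least 24.14 tokens to wipe it out.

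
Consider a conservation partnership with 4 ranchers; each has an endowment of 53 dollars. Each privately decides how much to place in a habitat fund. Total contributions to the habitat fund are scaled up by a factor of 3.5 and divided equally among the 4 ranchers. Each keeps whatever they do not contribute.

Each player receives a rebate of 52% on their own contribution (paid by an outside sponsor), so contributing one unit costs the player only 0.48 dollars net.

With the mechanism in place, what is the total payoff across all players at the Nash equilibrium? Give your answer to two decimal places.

With the mechanism, a contributed unit returns (3.5/4) / 0.48 = 1.8229 per unit of net cost to the contributor — now above 1 — so contributing fully is weakly dominant for every player.
At the Nash equilibrium everyone contributes 53. Group total payoff = 4 × (53 × 0.52 + 3.5 × 53) = 852.24.

852.24 dollars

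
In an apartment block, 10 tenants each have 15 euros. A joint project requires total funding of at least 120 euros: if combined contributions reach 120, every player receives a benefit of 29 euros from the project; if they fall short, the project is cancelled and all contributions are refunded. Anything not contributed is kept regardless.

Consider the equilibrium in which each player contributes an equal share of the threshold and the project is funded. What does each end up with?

Equal share of the threshold: 120/10 = 12.
At this profile no one gains by cutting their contribution: any cut drops the total below 120, the project is cancelled, contributions are refunded, and the deviator ends with 15, which is less than 15 − 12 + 29 = 32. Contributing more than 12 just wastes the excess. So contributing exactly 12 is a best response.
Each player's payoff: 15 − 12 + 29 = 32.

32 euros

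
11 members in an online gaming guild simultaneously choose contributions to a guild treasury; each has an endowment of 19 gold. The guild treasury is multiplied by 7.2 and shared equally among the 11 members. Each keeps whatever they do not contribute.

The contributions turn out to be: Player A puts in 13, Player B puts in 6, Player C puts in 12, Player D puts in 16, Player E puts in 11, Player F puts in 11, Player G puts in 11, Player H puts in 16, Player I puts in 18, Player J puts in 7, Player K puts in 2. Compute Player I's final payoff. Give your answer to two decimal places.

Total contributed: 13 + 6 + 12 + 16 + 11 + 11 + 11 + 16 + 18 + 7 + 2 = 123.
Each receives 7.2 × 123 / 11 = 80.51 from the guild treasury.
Player I keeps 19 − 18 = 1, so Player I's payoff is 1 + 80.51 = 81.51.

81.51 gold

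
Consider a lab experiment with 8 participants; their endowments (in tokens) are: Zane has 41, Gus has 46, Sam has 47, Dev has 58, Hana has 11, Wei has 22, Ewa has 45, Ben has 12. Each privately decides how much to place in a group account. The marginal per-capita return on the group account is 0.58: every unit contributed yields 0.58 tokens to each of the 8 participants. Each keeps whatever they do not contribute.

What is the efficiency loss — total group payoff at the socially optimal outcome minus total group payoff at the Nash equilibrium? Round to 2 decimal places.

The private return per contributed unit is 0.58 < 1 for everyone, so the Nash equilibrium is zero contribution and the group total is Σ E_j = 41 + 46 + 47 + 58 + 11 + 22 + 45 + 12 = 282.
Each contributed unit returns 4.640 to the group, so the social optimum is full contribution by everyone: group total = 4.640 × 282 = 1308.48.
Efficiency loss = (4.640 − 1) × 282 = 1026.48.

1026.48 tokens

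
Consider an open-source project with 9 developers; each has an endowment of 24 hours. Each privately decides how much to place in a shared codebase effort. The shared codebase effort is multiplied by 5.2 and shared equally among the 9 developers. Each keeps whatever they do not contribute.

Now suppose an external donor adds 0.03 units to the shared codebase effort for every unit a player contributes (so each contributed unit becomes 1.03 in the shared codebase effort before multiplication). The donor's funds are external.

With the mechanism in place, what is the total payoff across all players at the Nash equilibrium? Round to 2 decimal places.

With the mechanism, a contributed unit returns 5.2 × 1.03 / 9 = 0.5951 per unit of net cost — still below 1 — so contributing 0 remains dominant for every player.
Everyone keeps their endowment and the group total is 9 × 24 = 216.

216.00 hours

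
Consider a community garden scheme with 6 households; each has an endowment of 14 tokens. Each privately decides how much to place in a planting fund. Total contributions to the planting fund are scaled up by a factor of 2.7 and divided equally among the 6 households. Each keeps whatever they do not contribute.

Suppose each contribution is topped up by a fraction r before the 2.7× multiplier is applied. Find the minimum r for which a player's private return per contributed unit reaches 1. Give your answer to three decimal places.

With matching at rate r, one contributed unit becomes (1 + r) in the planting fund and returns 2.7 × (1 + r) / 6 to the contributor.
Setting this equal to 1: 1 + r = 6/2.7 = 2.2222.
So the minimum matching rate is r = 2.2222 − 1 = 1.222.

1.222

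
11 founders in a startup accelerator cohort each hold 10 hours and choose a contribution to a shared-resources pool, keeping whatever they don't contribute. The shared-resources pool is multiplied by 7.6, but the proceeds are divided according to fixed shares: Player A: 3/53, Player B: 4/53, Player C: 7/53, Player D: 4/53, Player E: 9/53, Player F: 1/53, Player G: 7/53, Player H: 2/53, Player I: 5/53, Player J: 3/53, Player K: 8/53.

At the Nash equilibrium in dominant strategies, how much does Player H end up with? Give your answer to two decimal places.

21.47 hours

Player j's private return per contributed unit is 7.6 × (j's share). Contributing is weakly dominant for j when that share is at least 1/7.6 = 0.1316, and contributing 0 is dominant otherwise.
Player C, Player E, Player G and Player K clear that bar, contributing 10 each; the remaining 7 contribute 0. Total contributed: 40.
Player H keeps 10 and receives 7.6 × 40 × 2/53 = 11.47 from the shared-resources pool, for a payoff of 21.47.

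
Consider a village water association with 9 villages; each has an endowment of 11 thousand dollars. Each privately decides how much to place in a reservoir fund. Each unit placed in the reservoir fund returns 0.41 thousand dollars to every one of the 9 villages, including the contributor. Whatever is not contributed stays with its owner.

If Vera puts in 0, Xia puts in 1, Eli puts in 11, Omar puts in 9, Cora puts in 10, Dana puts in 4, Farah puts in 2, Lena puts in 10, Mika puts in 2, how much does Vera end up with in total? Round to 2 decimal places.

31.09 thousand dollars

Total contributed: 0 + 1 + 11 + 9 + 10 + 4 + 2 + 10 + 2 = 49.
Each receives 0.41 × 49 = 20.09 from the reservoir fund.
Vera keeps 11 − 0 = 11, so Vera's payoff is 11 + 20.09 = 31.09.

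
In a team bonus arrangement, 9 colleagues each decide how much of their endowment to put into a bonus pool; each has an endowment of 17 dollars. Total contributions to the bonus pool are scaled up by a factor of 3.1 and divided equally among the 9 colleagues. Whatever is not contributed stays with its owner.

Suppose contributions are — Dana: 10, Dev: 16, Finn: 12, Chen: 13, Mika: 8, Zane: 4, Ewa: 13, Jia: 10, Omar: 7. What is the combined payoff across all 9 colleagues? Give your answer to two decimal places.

348.30 dollars

Total contributed: 10 + 16 + 12 + 13 + 8 + 4 + 13 + 10 + 7 = 93; total kept: 9 × 17 − 93 = 60.
The bonus pool pays out 3.1 × 93 = 288.30 in aggregate.
Group total = 60 + 288.30 = 348.30.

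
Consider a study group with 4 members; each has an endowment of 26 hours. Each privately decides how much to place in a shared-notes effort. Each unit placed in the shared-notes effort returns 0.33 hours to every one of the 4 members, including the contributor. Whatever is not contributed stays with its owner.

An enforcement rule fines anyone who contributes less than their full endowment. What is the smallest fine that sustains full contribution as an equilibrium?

Given the others contribute fully, the best deviation is to contribute 0 (any partial contribution still incurs the fine and gives up units whose private return 0.33 is below 1).
Deviating from 26 to 0 saves 26 hours but forfeits the deviator's share of the drop in the shared-notes effort: 0.33 × 26 = 8.58.
So the deviation gain is 26 − 8.58 = 17.42, and the fine must be at least 17.42 hours to wipe it out.

17.42 hours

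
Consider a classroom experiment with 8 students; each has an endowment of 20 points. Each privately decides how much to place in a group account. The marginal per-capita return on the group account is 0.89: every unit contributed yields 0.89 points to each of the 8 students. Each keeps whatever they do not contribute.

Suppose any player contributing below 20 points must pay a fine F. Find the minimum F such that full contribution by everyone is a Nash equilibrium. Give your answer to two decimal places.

Given the others contribute fully, the best deviation is to contribute 0 (any partial contribution still incurs the fine and gives up units whose private return 0.89 is below 1).
Deviating from 20 to 0 saves 20 points but forfeits the deviator's share of the drop in the group account: 0.89 × 20 = 17.80.
So the deviation gain is 20 − 17.80 = 2.20, and the fine must be at least 2.20 points to wipe it out.

2.20 points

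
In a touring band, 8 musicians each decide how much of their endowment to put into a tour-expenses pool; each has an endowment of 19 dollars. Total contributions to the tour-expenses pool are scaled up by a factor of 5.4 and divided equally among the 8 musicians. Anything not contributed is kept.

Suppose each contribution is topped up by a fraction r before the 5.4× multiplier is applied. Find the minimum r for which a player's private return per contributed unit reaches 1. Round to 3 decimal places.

With matching at rate r, one contributed unit becomes (1 + r) in the tour-expenses pool and returns 5.4 × (1 + r) / 8 to the contributor.
Setting this equal to 1: 1 + r = 8/5.4 = 1.4815.
So the minimum matching rate is r = 1.4815 − 1 = 0.481.

0.481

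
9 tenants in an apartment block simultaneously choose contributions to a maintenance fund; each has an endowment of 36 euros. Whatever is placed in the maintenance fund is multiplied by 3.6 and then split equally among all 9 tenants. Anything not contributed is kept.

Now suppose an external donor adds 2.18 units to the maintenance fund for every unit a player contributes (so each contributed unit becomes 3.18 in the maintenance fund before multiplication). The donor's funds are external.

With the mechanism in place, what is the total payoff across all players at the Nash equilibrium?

Under the mechanism each unit contributed yields 3.6 × 3.18 / 9 = 1.2720 back to its contributor per unit of net cost, which exceeds 1, making full contribution the dominant choice for everyone.
At the Nash equilibrium everyone contributes 36. Group total payoff = 3.6 × 3.18 × 324 = 3709.15.

3709.15 euros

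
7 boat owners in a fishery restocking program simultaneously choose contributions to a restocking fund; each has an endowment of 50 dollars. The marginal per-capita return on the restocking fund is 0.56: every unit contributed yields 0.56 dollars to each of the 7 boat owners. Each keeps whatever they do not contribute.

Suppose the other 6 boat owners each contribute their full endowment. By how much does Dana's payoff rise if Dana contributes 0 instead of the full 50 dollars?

22.00 dollars

Switching from a contribution of 50 to 0 lets Dana keep an extra 50 dollars, but lowers the restocking fund by 50, which costs Dana their own share of that drop: 0.56 × 50 = 28.00.
Net gain = 50 − 28.00 = 22.00. The private return per contributed unit (0.56) is below 1, so free-riding is indeed the best response regardless of what the others do.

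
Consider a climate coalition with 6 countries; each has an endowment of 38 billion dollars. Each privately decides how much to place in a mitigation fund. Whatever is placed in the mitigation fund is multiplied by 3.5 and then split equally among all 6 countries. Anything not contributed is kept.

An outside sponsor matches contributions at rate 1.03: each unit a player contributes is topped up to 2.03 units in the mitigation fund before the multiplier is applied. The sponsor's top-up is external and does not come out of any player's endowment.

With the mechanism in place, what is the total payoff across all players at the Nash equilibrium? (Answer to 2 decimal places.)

Under the mechanism each unit contributed yields 3.5 × 2.03 / 6 = 1.1842 back to its contributor per unit of net cost, which exceeds 1, making full contribution the dominant choice for everyone.
At the Nash equilibrium everyone contributes 38. Group total payoff = 3.5 × 2.03 × 228 = 1619.94.

1619.94 billion dollars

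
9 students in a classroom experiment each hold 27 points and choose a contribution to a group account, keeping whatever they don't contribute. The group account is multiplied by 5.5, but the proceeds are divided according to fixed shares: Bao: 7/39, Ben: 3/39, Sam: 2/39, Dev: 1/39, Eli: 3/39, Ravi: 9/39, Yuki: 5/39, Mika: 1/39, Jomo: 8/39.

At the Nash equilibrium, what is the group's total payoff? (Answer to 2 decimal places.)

486.00 points

Player j's private return per contributed unit is 5.5 × (j's share). Contributing is weakly dominant for j when that share is at least 1/5.5 = 0.1818, and contributing 0 is dominant otherwise.
Ravi and Jomo clear that bar, contributing 27 each; the remaining 7 contribute 0. Total contributed: 54.
The group account pays out 5.5 × 54 = 297.00 in total (split across the unequal shares, but the aggregate is all that matters for the group sum).
The 7 free-riders keep 27 each, adding 189. Group total = 189 + 297.00 = 486.00.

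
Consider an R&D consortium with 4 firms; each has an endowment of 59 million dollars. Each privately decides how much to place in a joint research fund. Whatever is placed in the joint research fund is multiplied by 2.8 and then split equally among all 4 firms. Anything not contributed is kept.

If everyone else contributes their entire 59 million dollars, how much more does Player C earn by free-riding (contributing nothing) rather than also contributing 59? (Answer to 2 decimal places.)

17.70 million dollars

Switching from a contribution of 59 to 0 lets Player C keep an extra 59 million dollars, but lowers the joint research fund by 59, which costs Player C their own share of that drop: 2.8/4 × 59 = 41.30.
Net gain = 59 − 41.30 = 17.70. The private return per contributed unit (0.7000) is below 1, so free-riding is indeed the best response regardless of what the others do.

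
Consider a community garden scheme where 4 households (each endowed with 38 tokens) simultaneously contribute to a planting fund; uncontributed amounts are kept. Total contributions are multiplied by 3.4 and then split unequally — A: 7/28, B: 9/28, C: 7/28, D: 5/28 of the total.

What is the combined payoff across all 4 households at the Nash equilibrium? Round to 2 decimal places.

Each unit j contributes comes back to j as 3.4 × (j's share), so j prefers to contribute only if that share exceeds 1/3.4 = 0.2941; otherwise keeping the unit dominates.
B alone (share 9/28) is above the threshold, contributing 38; the remaining 3 contribute 0. Total contributed: 38.
The planting fund pays out 3.4 × 38 = 129.20 in total (split across the unequal shares, but the aggregate is all that matters for the group sum).
The 3 free-riders keep 38 each, adding 114. Group total = 114 + 129.20 = 243.20.

243.20 tokens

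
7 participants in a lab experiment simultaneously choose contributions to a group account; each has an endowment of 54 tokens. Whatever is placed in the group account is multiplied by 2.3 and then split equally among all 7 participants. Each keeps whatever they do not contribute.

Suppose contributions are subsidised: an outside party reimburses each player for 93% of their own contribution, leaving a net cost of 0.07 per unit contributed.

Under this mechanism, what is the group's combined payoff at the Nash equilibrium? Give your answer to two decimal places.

1220.94 tokens

Under the mechanism each unit contributed yields (2.3/7) / 0.07 = 4.6939 back to its contributor per unit of net cost, which exceeds 1, making full contribution the dominant choice for everyone.
At the Nash equilibrium everyone contributes 54. Group total payoff = 7 × (54 × 0.93 + 2.3 × 54) = 1220.94.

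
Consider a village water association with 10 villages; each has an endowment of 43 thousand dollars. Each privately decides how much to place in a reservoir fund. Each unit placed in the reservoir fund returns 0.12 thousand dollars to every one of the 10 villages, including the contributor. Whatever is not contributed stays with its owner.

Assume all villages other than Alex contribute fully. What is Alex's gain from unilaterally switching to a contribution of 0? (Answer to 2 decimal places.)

37.84 thousand dollars

Switching from a contribution of 43 to 0 lets Alex keep an extra 43 thousand dollars, but lowers the reservoir fund by 43, which costs Alex their own share of that drop: 0.12 × 43 = 5.16.
Net gain = 43 − 5.16 = 37.84. The private return per contributed unit (0.12) is below 1, so free-riding is indeed the best response regardless of what the others do.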